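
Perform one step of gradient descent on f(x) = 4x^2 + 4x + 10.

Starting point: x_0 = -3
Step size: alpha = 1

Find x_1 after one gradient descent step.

f(x) = 4x^2 + 4x + 10
f'(x) = 8x + 4
f'(-3) = 8*-3 + (4) = -20
x_1 = x_0 - alpha * f'(x_0) = -3 - 1 * -20 = 17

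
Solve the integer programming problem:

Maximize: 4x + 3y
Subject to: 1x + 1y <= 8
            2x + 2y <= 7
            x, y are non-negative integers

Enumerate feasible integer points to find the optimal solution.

Constraint 1: 1x + 1y <= 8
Constraint 2: 2x + 2y <= 7
Feasible x range (need y >= 0): 0 <= x <= min(8/1, 7/2) => x in {0, ..., 3}.
Enumerate feasible integer points row by row (the coefficient of y is 3 > 0, so for each x the largest feasible y gives the best value):
  x = 0: y <= min((8 - 1*0)/1, (7 - 2*0)/2) => y in {0, ..., 3}; best 4*0 + 3*3 = 9
  x = 1: y <= min((8 - 1*1)/1, (7 - 2*1)/2) => y in {0, ..., 2}; best 4*1 + 3*2 = 10
  x = 2: y <= min((8 - 1*2)/1, (7 - 2*2)/2) => y in {0, ..., 1}; best 4*2 + 3*1 = 11
  x = 3: y <= min((8 - 1*3)/1, (7 - 2*3)/2) => y in {0}; best 4*3 + 3*0 = 12
The maximum 4x + 3y = 12 is achieved at x = 3, y = 0.
Check: 1*3 + 1*0 = 3 <= 8 and 2*3 + 2*0 = 6 <= 7.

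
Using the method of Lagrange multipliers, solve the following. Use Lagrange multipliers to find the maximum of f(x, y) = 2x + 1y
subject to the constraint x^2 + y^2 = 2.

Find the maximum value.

Set up Lagrange conditions: grad f = lambda * grad g
  2 = 2*lambda*x
  1 = 2*lambda*y
From these: x/y = 2/1, so x = 2t, y = 1t for some t.
Substitute into constraint: (2t)^2 + (1t)^2 = 2
  t^2 * 5 = 2
  t = sqrt(2/5)
Maximum = 2*x + 1*y = (2^2 + 1^2)*t = 5 * sqrt(2/5) = sqrt(10)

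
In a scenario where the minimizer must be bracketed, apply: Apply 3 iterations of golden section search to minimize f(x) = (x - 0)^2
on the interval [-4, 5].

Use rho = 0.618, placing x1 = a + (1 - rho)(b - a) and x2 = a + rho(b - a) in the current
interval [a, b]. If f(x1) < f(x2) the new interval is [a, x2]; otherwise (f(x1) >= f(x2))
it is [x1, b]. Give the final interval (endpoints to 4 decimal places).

Golden section search for min of f(x) = (x - 0)^2 on [-4, 5].
Each step: x1 = a + (1 - rho)(b - a), x2 = a + rho(b - a); if f(x1) < f(x2) keep [a, x2], otherwise keep [x1, b].
Step 1: [-4.0000, 5.0000], x1=-0.5620 (f=0.3158), x2=1.5620 (f=2.4398); f(x1) < f(x2) => keep [-4.0000, 1.5620]
Step 2: [-4.0000, 1.5620], x1=-1.8753 (f=3.5168), x2=-0.5627 (f=0.3166); f(x1) > f(x2) => keep [-1.8753, 1.5620]
Step 3: [-1.8753, 1.5620], x1=-0.5623 (f=0.3161), x2=0.2489 (f=0.0620); f(x1) > f(x2) => keep [-0.5623, 1.5620]
Final interval: [-0.5623, 1.5620]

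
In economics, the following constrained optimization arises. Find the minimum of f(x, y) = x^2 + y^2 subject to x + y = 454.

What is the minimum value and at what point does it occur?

Substitute y = 454 - x into f(x,y) = x^2 + y^2:
g(x) = x^2 + (454 - x)^2 = 2x^2 - 908x + 206116
g'(x) = 4x - 908 = 0  =>  x = 227
y = 454 - 227 = 227
Minimum value = 227^2 + 227^2 = 103058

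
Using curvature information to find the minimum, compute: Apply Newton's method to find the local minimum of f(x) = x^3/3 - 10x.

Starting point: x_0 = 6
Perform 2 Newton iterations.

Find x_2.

f(x) = x^3/3 - 10x
f'(x) = x^2 - 10, f''(x) = 2x
Newton update: x_{n+1} = x_n - (x_n^2 - 10)/(2*x_n)
Step 1: x_0 = 6, f'=26, f''=12, x_1 = 23/6
Step 2: x_1 = 23/6, f'=169/36, f''=23/3, x_2 = 889/276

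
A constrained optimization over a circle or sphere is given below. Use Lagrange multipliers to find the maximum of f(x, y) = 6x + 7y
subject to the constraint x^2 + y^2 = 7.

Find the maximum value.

Set up Lagrange conditions: grad f = lambda * grad g
  6 = 2*lambda*x
  7 = 2*lambda*y
From these: x/y = 6/7, so x = 6t, y = 7t for some t.
Substitute into constraint: (6t)^2 + (7t)^2 = 7
  t^2 * 85 = 7
  t = sqrt(7/85)
Maximum = 6*x + 7*y = (6^2 + 7^2)*t = 85 * sqrt(7/85) = sqrt(595)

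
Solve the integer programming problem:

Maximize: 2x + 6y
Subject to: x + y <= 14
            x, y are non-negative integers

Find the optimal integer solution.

Objective: 2x + 6y, constraint: x + y <= 14
Coefficient of y is 6 > coefficient of x is 2, so allocate the entire budget to y.
Optimal: x = 0, y = 14, value = 84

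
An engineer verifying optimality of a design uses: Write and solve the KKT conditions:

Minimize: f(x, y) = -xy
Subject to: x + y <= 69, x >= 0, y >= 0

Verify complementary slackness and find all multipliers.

Problem: min -xy s.t. x + y <= 69 (multiplier lambda), x >= 0 (mu_x), y >= 0 (mu_y)
KKT stationarity: -y + lambda - mu_x = 0, -x + lambda - mu_y = 0, with lambda, mu_x, mu_y >= 0
Complementary slackness: lambda*(x + y - 69) = 0, mu_x*x = 0, mu_y*y = 0
If lambda = 0: y = -mu_x <= 0 and x = -mu_y <= 0 force x = y = 0 with f = 0; but x = y = 69/2 is feasible with f = -4761/4 < 0, so this is not the minimum. Hence lambda > 0 and x + y = 69.
Try x > 0, y > 0 (so mu_x = mu_y = 0): y = lambda, x = lambda => x = y = lambda
x + y = 69 => 2*lambda = 69 => lambda = 69/2
x* = y* = 69/2 > 0, consistent with mu_x = mu_y = 0.
(Any feasible point with x = 0 or y = 0 has f = 0 > -4761/4, so the minimum is not on those boundaries.)
min(-xy) = -4761/4 (i.e. max xy = 4761/4)
Multipliers: lambda = 69/2, mu_x = 0, mu_y = 0
Complementary slackness: lambda*(x + y - 69) = 69/2*(69/2 + 69/2 - 69) = 0, mu_x*x = 0*69/2 = 0, mu_y*y = 0*69/2 = 0. Satisfied.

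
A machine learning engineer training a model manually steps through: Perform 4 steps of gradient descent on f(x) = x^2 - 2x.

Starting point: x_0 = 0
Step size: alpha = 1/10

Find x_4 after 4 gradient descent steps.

f(x) = x^2 - 2x, f'(x) = 2x + (-2)
Step 1: f'(0) = -2, x_1 = 0 - 1/10 * -2 = 1/5
Step 2: f'(1/5) = -8/5, x_2 = 1/5 - 1/10 * -8/5 = 9/25
Step 3: f'(9/25) = -32/25, x_3 = 9/25 - 1/10 * -32/25 = 61/125
Step 4: f'(61/125) = -128/125, x_4 = 61/125 - 1/10 * -128/125 = 369/625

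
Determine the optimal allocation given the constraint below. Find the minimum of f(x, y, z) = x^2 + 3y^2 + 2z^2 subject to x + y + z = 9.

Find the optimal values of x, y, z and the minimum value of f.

Using Lagrange multipliers on f = x^2 + 3y^2 + 2z^2 with constraint x + y + z = 9:
Conditions: 2*1*x = lambda, 2*3*y = lambda, 2*2*z = lambda
So x = lambda/2, y = lambda/6, z = lambda/4
Substituting into constraint: lambda * (11/12) = 9
lambda = 108/11
x = 54/11, y = 18/11, z = 27/11
Minimum value = 486/11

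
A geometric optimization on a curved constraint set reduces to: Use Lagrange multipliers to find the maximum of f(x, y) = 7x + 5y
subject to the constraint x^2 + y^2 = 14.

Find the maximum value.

Set up Lagrange conditions: grad f = lambda * grad g
  7 = 2*lambda*x
  5 = 2*lambda*y
From these: x/y = 7/5, so x = 7t, y = 5t for some t.
Substitute into constraint: (7t)^2 + (5t)^2 = 14
  t^2 * 74 = 14
  t = sqrt(14/74)
Maximum = 7*x + 5*y = (7^2 + 5^2)*t = 74 * sqrt(14/74) = sqrt(1036)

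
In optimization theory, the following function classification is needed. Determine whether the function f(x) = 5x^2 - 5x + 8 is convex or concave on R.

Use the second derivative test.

f(x) = 5x^2 - 5x + 8
f'(x) = 10x - 5
f''(x) = 10
Since f''(x) = 10 > 0 for all x, f is convex on R.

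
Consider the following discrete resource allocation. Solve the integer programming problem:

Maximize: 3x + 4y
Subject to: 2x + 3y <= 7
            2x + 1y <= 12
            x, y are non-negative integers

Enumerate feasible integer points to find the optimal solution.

Constraint 1: 2x + 3y <= 7
Constraint 2: 2x + 1y <= 12
Feasible x range (need y >= 0): 0 <= x <= min(7/2, 12/2) => x in {0, ..., 3}.
Enumerate feasible integer points row by row (the coefficient of y is 4 > 0, so for each x the largest feasible y gives the best value):
  x = 0: y <= min((7 - 2*0)/3, (12 - 2*0)/1) => y in {0, ..., 2}; best 3*0 + 4*2 = 8
  x = 1: y <= min((7 - 2*1)/3, (12 - 2*1)/1) => y in {0, ..., 1}; best 3*1 + 4*1 = 7
  x = 2: y <= min((7 - 2*2)/3, (12 - 2*2)/1) => y in {0, ..., 1}; best 3*2 + 4*1 = 10
  x = 3: y <= min((7 - 2*3)/3, (12 - 2*3)/1) => y in {0}; best 3*3 + 4*0 = 9
The maximum 3x + 4y = 10 is achieved at x = 2, y = 1.
Check: 2*2 + 3*1 = 7 <= 7 and 2*2 + 1*1 = 5 <= 12.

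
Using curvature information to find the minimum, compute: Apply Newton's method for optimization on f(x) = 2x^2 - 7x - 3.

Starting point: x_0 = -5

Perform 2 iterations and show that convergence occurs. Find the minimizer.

f(x) = 2x^2 - 7x - 3, f'(x) = 4x + (-7), f''(x) = 4
Step 1: f'(-5) = -27, x_1 = -5 - -27/4 = 7/4
Step 2: f'(7/4) = 0, x_2 = 7/4 (converged)
Newton's method converges in 1 step for quadratics.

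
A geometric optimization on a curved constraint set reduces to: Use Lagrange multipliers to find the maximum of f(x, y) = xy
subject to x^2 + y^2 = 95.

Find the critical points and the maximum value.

Lagrange conditions: y = 2*lambda*x and x = 2*lambda*y
If x = 0 then y = 0, violating the constraint, so x, y != 0.
Dividing: y/x = x/y => x^2 = y^2 => y = x or y = -x
Constraint: 2x^2 = 95 => x^2 = 95/2 => x = +/-sqrt(95/2)
Critical points: (sqrt(95/2), sqrt(95/2)), (-sqrt(95/2), -sqrt(95/2)), (sqrt(95/2), -sqrt(95/2)), (-sqrt(95/2), sqrt(95/2))
  y = x:  xy = x^2 = 95/2  at (sqrt(95/2), sqrt(95/2)) and (-sqrt(95/2), -sqrt(95/2))
  y = -x: xy = -x^2 = -95/2 at (sqrt(95/2), -sqrt(95/2)) and (-sqrt(95/2), sqrt(95/2))
Maximum xy = 95/2 at (sqrt(95/2), sqrt(95/2)) and (-sqrt(95/2), -sqrt(95/2))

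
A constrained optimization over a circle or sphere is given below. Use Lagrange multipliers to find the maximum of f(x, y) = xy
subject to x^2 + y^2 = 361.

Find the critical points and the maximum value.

Lagrange conditions: y = 2*lambda*x and x = 2*lambda*y
If x = 0 then y = 0, violating the constraint, so x, y != 0.
Dividing: y/x = x/y => x^2 = y^2 => y = x or y = -x
Constraint: 2x^2 = 361 => x^2 = 361/2 => x = +/-sqrt(361/2)
Critical points: (sqrt(361/2), sqrt(361/2)), (-sqrt(361/2), -sqrt(361/2)), (sqrt(361/2), -sqrt(361/2)), (-sqrt(361/2), sqrt(361/2))
  y = x:  xy = x^2 = 361/2  at (sqrt(361/2), sqrt(361/2)) and (-sqrt(361/2), -sqrt(361/2))
  y = -x: xy = -x^2 = -361/2 at (sqrt(361/2), -sqrt(361/2)) and (-sqrt(361/2), sqrt(361/2))
Maximum xy = 361/2 at (sqrt(361/2), sqrt(361/2)) and (-sqrt(361/2), -sqrt(361/2))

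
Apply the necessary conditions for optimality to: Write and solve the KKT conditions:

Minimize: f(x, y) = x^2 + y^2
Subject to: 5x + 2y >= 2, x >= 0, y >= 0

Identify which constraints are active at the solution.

KKT conditions for min x^2 + y^2 s.t. 5x + 2y >= 2, x >= 0, y >= 0:
Stationarity: 2x = mu*5 + mu_x, 2y = mu*2 + mu_y, with mu, mu_x, mu_y >= 0
Complementary slackness: mu*(5x + 2y - 2) = 0, mu_x*x = 0, mu_y*y = 0
(0, 0) is infeasible (5*0 + 2*0 < 2), so if mu = 0 stationarity would force x = mu_x/2 >= 0, y = mu_y/2 >= 0 with mu_x*x = mu_y*y = 0, i.e. x = y = 0: contradiction. Hence mu > 0 and 5x + 2y = 2 is active.
Try x > 0, y > 0 (so mu_x = mu_y = 0): x = 5*mu/2, y = 2*mu/2
Substitute: 5*(5*mu/2) + 2*(2*mu/2) = 2
  mu*29/2 = 2 => mu = 4/29
x* = 10/29 > 0, y* = 4/29 > 0, consistent with mu_x = mu_y = 0.
f is convex and the constraints are linear, so this KKT point is the global minimum.
f* = 4/29
Active constraints: 5x + 2y >= 2 (holds with equality, mu = 4/29 > 0); x >= 0 and y >= 0 are inactive (mu_x = mu_y = 0).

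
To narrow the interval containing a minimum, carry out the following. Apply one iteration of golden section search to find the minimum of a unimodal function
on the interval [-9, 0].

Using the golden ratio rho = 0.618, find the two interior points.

Golden section search on [-9, 0].
Golden ratio rho = 0.618 (approx).
Interior points:
  x_1 = -9 + (1-0.618)*9 = -5.5620
  x_2 = -9 + 0.618*9 = -3.4380
Compare f(x_1) and f(x_2) to determine which subinterval to keep.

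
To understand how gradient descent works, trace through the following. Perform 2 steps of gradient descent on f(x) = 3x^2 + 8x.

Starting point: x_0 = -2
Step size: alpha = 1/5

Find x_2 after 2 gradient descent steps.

f(x) = 3x^2 + 8x, f'(x) = 6x + (8)
Step 1: f'(-2) = -4, x_1 = -2 - 1/5 * -4 = -6/5
Step 2: f'(-6/5) = 4/5, x_2 = -6/5 - 1/5 * 4/5 = -34/25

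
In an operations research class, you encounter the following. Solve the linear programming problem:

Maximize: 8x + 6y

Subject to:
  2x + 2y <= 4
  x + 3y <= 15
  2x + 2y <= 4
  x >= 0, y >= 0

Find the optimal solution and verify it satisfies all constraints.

Feasible vertices: (0, 0), (0, 2), (2, 0)
Objective 8x + 6y at each vertex:
  (0, 0): 0
  (0, 2): 12
  (2, 0): 16
Maximum is 16 at (2, 0).
Verify constraints at (x, y) = (2, 0):
  2*2 + 2*0 = 4 <= 4 (active)
  1*2 + 3*0 = 2 <= 15
  2*2 + 2*0 = 4 <= 4 (active)
  x = 2 >= 0, y = 0 >= 0. All constraints satisfied.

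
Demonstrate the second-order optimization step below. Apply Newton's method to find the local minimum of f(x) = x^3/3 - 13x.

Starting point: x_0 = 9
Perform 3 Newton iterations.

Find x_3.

f(x) = x^3/3 - 13x
f'(x) = x^2 - 13, f''(x) = 2x
Newton update: x_{n+1} = x_n - (x_n^2 - 13)/(2*x_n)
Step 1: x_0 = 9, f'=68, f''=18, x_1 = 47/9
Step 2: x_1 = 47/9, f'=1156/81, f''=94/9, x_2 = 1631/423
Step 3: x_2 = 1631/423, f'=334084/178929, f''=3262/423, x_3 = 2493119/689913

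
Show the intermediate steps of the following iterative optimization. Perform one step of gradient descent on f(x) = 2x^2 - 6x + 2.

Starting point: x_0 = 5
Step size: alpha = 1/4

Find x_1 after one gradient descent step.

f(x) = 2x^2 - 6x + 2
f'(x) = 4x - 6
f'(5) = 4*5 + (-6) = 14
x_1 = x_0 - alpha * f'(x_0) = 5 - 1/4 * 14 = 3/2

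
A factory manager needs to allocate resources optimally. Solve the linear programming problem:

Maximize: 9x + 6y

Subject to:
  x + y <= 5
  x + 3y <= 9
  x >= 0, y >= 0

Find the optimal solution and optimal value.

Feasible vertices: (0, 0), (0, 3), (3, 2), (5, 0)
Objective 9x + 6y at each:
  (0, 0): 0
  (0, 3): 18
  (3, 2): 39
  (5, 0): 45
Maximum is 45 at (5, 0).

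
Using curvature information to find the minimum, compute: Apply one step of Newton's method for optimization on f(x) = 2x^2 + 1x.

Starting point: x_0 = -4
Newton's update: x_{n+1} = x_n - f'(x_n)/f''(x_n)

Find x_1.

f(x) = 2x^2 + 1x
f'(x) = 4x + (1), f''(x) = 4
Newton step: x_1 = x_0 - f'(x_0)/f''(x_0)
f'(-4) = -15
x_1 = -4 - -15/4 = -1/4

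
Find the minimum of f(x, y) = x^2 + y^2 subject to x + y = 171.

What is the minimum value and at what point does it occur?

Substitute y = 171 - x into f(x,y) = x^2 + y^2:
g(x) = x^2 + (171 - x)^2 = 2x^2 - 342x + 29241
g'(x) = 4x - 342 = 0  =>  x = 171/2
y = 171 - 171/2 = 171/2
Minimum value = (171/2)^2 + (171/2)^2 = 29241/2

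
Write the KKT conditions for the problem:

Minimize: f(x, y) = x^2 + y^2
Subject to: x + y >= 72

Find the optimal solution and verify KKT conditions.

KKT conditions for min x^2 + y^2 s.t. x + y >= 72:
Stationarity: 2x = mu, 2y = mu
So x = y = mu/2.
Complementary slackness: mu*(x + y - 72) = 0
Primal feasibility: x + y >= 72; dual feasibility: mu >= 0
If mu = 0 then x = y = 0, but 0 + 0 < 72 is infeasible, so the constraint is active.
Constraint active: x + y = 2*(mu/2) = 72 => mu = 72
x = y = 36, f = 2592
Verify: stationarity 2*36 = 72 = mu; primal 36 + 36 = 72 >= 72; dual mu = 72 >= 0; complementary slackness 72*(72 - 72) = 0. All KKT conditions hold.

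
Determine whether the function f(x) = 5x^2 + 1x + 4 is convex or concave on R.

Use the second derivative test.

f(x) = 5x^2 + 1x + 4
f'(x) = 10x + 1
f''(x) = 10
Since f''(x) = 10 > 0 for all x, f is convex on R.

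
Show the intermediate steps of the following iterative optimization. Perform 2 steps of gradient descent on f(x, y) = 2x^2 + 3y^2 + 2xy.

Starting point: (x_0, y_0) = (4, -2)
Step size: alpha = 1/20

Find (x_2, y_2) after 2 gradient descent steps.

f(x,y) = 2x^2 + 3y^2 + 2xy
grad_x = 4x + 2y, grad_y = 6y + 2x
Step 1: grad = (12, -4), (17/5, -9/5)
Step 2: grad = (10, -4), (29/10, -8/5)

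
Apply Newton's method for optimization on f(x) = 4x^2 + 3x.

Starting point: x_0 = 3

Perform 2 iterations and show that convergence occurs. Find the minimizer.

f(x) = 4x^2 + 3x, f'(x) = 8x + (3), f''(x) = 8
Step 1: f'(3) = 27, x_1 = 3 - 27/8 = -3/8
Step 2: f'(-3/8) = 0, x_2 = -3/8 (converged)
Newton's method converges in 1 step for quadratics.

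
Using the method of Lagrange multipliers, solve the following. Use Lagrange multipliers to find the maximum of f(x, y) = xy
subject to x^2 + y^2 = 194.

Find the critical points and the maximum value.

Lagrange conditions: y = 2*lambda*x and x = 2*lambda*y
If x = 0 then y = 0, violating the constraint, so x, y != 0.
Dividing: y/x = x/y => x^2 = y^2 => y = x or y = -x
Constraint: 2x^2 = 194 => x^2 = 97 => x = +/-sqrt(97)
Critical points: (sqrt(97), sqrt(97)), (-sqrt(97), -sqrt(97)), (sqrt(97), -sqrt(97)), (-sqrt(97), sqrt(97))
  y = x:  xy = x^2 = 97  at (sqrt(97), sqrt(97)) and (-sqrt(97), -sqrt(97))
  y = -x: xy = -x^2 = -97 at (sqrt(97), -sqrt(97)) and (-sqrt(97), sqrt(97))
Maximum xy = 97 at (sqrt(97), sqrt(97)) and (-sqrt(97), -sqrt(97))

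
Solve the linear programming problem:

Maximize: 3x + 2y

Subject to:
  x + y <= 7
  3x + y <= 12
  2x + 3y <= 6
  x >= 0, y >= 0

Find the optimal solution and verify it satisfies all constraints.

Feasible vertices: (0, 0), (0, 2), (3, 0)
Objective 3x + 2y at each vertex:
  (0, 0): 0
  (0, 2): 4
  (3, 0): 9
Maximum is 9 at (3, 0).
Verify constraints at (x, y) = (3, 0):
  1*3 + 1*0 = 3 <= 7
  3*3 + 1*0 = 9 <= 12
  2*3 + 3*0 = 6 <= 6 (active)
  x = 3 >= 0, y = 0 >= 0. All constraints satisfied.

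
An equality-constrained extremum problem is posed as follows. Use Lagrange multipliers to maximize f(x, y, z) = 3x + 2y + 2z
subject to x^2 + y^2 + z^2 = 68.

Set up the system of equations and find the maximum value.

Lagrange conditions: 3 = 2*lambda*x, 2 = 2*lambda*y, 2 = 2*lambda*z
So x:3 = y:2 = z:2, i.e. x = 3t, y = 2t, z = 2t
Constraint: t^2*(3^2 + 2^2 + 2^2) = 68
  t^2 * 17 = 68  =>  t = sqrt(4)
Maximum = 3*3t + 2*2t + 2*2t = 17*sqrt(4) = 34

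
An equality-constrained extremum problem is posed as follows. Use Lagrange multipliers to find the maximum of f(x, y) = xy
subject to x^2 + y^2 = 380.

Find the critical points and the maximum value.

Lagrange conditions: y = 2*lambda*x and x = 2*lambda*y
If x = 0 then y = 0, violating the constraint, so x, y != 0.
Dividing: y/x = x/y => x^2 = y^2 => y = x or y = -x
Constraint: 2x^2 = 380 => x^2 = 190 => x = +/-sqrt(190)
Critical points: (sqrt(190), sqrt(190)), (-sqrt(190), -sqrt(190)), (sqrt(190), -sqrt(190)), (-sqrt(190), sqrt(190))
  y = x:  xy = x^2 = 190  at (sqrt(190), sqrt(190)) and (-sqrt(190), -sqrt(190))
  y = -x: xy = -x^2 = -190 at (sqrt(190), -sqrt(190)) and (-sqrt(190), sqrt(190))
Maximum xy = 190 at (sqrt(190), sqrt(190)) and (-sqrt(190), -sqrt(190))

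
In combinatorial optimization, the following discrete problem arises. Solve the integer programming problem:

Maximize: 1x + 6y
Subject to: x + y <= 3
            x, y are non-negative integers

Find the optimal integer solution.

Objective: 1x + 6y, constraint: x + y <= 3
Coefficient of y is 6 > coefficient of x is 1, so allocate the entire budget to y.
Optimal: x = 0, y = 3, value = 18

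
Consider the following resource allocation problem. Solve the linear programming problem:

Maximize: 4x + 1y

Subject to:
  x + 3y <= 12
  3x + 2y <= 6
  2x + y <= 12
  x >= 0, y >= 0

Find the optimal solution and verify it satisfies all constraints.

Feasible vertices: (0, 0), (0, 3), (2, 0)
Objective 4x + 1y at each vertex:
  (0, 0): 0
  (0, 3): 3
  (2, 0): 8
Maximum is 8 at (2, 0).
Verify constraints at (x, y) = (2, 0):
  1*2 + 3*0 = 2 <= 12
  3*2 + 2*0 = 6 <= 6 (active)
  2*2 + 1*0 = 4 <= 12
  x = 2 >= 0, y = 0 >= 0. All constraints satisfied.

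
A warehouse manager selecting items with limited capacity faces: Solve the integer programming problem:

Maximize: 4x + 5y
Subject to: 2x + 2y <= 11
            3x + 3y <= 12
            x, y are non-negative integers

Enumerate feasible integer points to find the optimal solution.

Constraint 1: 2x + 2y <= 11
Constraint 2: 3x + 3y <= 12
Feasible x range (need y >= 0): 0 <= x <= min(11/2, 12/3) => x in {0, ..., 4}.
Enumerate feasible integer points row by row (the coefficient of y is 5 > 0, so for each x the largest feasible y gives the best value):
  x = 0: y <= min((11 - 2*0)/2, (12 - 3*0)/3) => y in {0, ..., 4}; best 4*0 + 5*4 = 20
  x = 1: y <= min((11 - 2*1)/2, (12 - 3*1)/3) => y in {0, ..., 3}; best 4*1 + 5*3 = 19
  x = 2: y <= min((11 - 2*2)/2, (12 - 3*2)/3) => y in {0, ..., 2}; best 4*2 + 5*2 = 18
  x = 3: y <= min((11 - 2*3)/2, (12 - 3*3)/3) => y in {0, ..., 1}; best 4*3 + 5*1 = 17
  x = 4: y <= min((11 - 2*4)/2, (12 - 3*4)/3) => y in {0}; best 4*4 + 5*0 = 16
The maximum 4x + 5y = 20 is achieved at x = 0, y = 4.
Check: 2*0 + 2*4 = 8 <= 11 and 3*0 + 3*4 = 12 <= 12.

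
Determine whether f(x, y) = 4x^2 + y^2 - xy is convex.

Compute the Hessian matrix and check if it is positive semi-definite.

f(x,y) = 4x^2 + y^2 - xy
Hessian H = [[8, -1], [-1, 2]]
trace(H) = 10, det(H) = 15
Eigenvalues: (10 +/- sqrt(40)) / 2 = 8.162, 1.838
Since both eigenvalues > 0, f is convex.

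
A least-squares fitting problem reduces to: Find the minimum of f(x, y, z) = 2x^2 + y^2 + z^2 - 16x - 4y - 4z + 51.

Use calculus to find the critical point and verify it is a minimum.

f(x,y,z) = 2x^2 + y^2 + z^2 - 16x - 4y - 4z + 51
df/dx = 4x + (-16) = 0 => x = 4
df/dy = 2y + (-4) = 0 => y = 2
df/dz = 2z + (-4) = 0 => z = 2
f(4,2,2) = 2*(4)^2 + 1*(2)^2 + 1*(2)^2 + -16*(4) + -4*(2) + -4*(2) + 51 = 11
Hessian is diagonal with entries 4, 2, 2 > 0, confirmed minimum.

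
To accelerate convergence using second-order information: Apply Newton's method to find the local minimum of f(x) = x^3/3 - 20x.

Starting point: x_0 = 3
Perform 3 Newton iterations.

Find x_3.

f(x) = x^3/3 - 20x
f'(x) = x^2 - 20, f''(x) = 2x
Newton update: x_{n+1} = x_n - (x_n^2 - 20)/(2*x_n)
Step 1: x_0 = 3, f'=-11, f''=6, x_1 = 29/6
Step 2: x_1 = 29/6, f'=121/36, f''=29/3, x_2 = 1561/348
Step 3: x_2 = 1561/348, f'=14641/121104, f''=1561/174, x_3 = 4858801/1086456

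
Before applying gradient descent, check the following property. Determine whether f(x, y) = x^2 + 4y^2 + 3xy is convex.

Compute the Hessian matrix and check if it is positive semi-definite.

f(x,y) = x^2 + 4y^2 + 3xy
Hessian H = [[2, 3], [3, 8]]
trace(H) = 10, det(H) = 7
Eigenvalues: (10 +/- sqrt(72)) / 2 = 9.243, 0.7574
Since both eigenvalues > 0, f is convex.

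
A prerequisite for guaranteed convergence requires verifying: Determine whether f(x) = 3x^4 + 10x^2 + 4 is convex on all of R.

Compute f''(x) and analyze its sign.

f(x) = 3x^4 + 10x^2 + 4
f'(x) = 12x^3 + 20x
f''(x) = 36x^2 + 20
f''(x) = 36x^2 + 20 >= 20 > 0 for all x
Therefore, f is convex on R.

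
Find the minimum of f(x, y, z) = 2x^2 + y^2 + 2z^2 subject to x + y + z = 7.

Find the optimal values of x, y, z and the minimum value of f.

Using Lagrange multipliers on f = 2x^2 + y^2 + 2z^2 with constraint x + y + z = 7:
Conditions: 2*2*x = lambda, 2*1*y = lambda, 2*2*z = lambda
So x = lambda/4, y = lambda/2, z = lambda/4
Substituting into constraint: lambda * (1) = 7
lambda = 7
x = 7/4, y = 7/2, z = 7/4
Minimum value = 49/2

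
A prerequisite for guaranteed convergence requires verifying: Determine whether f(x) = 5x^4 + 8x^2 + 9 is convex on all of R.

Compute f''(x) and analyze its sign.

f(x) = 5x^4 + 8x^2 + 9
f'(x) = 20x^3 + 16x
f''(x) = 60x^2 + 16
f''(x) = 60x^2 + 16 >= 16 > 0 for all x
Therefore, f is convex on R.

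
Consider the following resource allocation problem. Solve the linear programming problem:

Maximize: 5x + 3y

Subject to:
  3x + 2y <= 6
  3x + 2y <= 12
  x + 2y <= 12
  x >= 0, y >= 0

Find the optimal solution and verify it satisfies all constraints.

Feasible vertices: (0, 0), (0, 3), (2, 0)
Objective 5x + 3y at each vertex:
  (0, 0): 0
  (0, 3): 9
  (2, 0): 10
Maximum is 10 at (2, 0).
Verify constraints at (x, y) = (2, 0):
  3*2 + 2*0 = 6 <= 6 (active)
  3*2 + 2*0 = 6 <= 12
  1*2 + 2*0 = 2 <= 12
  x = 2 >= 0, y = 0 >= 0. All constraints satisfied.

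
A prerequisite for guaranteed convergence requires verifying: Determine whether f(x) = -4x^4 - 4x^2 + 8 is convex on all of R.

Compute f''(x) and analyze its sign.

f(x) = -4x^4 - 4x^2 + 8
f'(x) = -16x^3 + -8x
f''(x) = -48x^2 + -8
f''(x) = -48x^2 + -8 <= -8 < 0 for all x
Therefore, f is concave on R.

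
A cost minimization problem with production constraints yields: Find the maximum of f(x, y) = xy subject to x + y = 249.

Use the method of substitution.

Substitute y = 249 - x into f(x,y) = xy:
g(x) = x(249 - x) = 249x - x^2
g'(x) = 249 - 2x = 0  =>  x = 249/2
y = 249 - 249/2 = 249/2
Maximum value = (249/2) * (249/2) = 62001/4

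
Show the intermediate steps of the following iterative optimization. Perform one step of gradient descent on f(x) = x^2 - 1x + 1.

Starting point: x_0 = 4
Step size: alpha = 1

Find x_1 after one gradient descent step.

f(x) = x^2 - 1x + 1
f'(x) = 2x - 1
f'(4) = 2*4 + (-1) = 7
x_1 = x_0 - alpha * f'(x_0) = 4 - 1 * 7 = -3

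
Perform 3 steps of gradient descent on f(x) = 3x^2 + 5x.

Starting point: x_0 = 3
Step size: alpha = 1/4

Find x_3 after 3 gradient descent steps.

f(x) = 3x^2 + 5x, f'(x) = 6x + (5)
Step 1: f'(3) = 23, x_1 = 3 - 1/4 * 23 = -11/4
Step 2: f'(-11/4) = -23/2, x_2 = -11/4 - 1/4 * -23/2 = 1/8
Step 3: f'(1/8) = 23/4, x_3 = 1/8 - 1/4 * 23/4 = -21/16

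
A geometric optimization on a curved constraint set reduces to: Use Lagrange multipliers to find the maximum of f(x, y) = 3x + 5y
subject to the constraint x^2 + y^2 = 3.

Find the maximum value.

Set up Lagrange conditions: grad f = lambda * grad g
  3 = 2*lambda*x
  5 = 2*lambda*y
From these: x/y = 3/5, so x = 3t, y = 5t for some t.
Substitute into constraint: (3t)^2 + (5t)^2 = 3
  t^2 * 34 = 3
  t = sqrt(3/34)
Maximum = 3*x + 5*y = (3^2 + 5^2)*t = 34 * sqrt(3/34) = sqrt(102)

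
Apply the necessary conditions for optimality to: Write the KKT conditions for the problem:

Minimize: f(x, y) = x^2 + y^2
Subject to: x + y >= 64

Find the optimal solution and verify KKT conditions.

KKT conditions for min x^2 + y^2 s.t. x + y >= 64:
Stationarity: 2x = mu, 2y = mu
So x = y = mu/2.
Complementary slackness: mu*(x + y - 64) = 0
Primal feasibility: x + y >= 64; dual feasibility: mu >= 0
If mu = 0 then x = y = 0, but 0 + 0 < 64 is infeasible, so the constraint is active.
Constraint active: x + y = 2*(mu/2) = 64 => mu = 64
x = y = 32, f = 2048
Verify: stationarity 2*32 = 64 = mu; primal 32 + 32 = 64 >= 64; dual mu = 64 >= 0; complementary slackness 64*(64 - 64) = 0. All KKT conditions hold.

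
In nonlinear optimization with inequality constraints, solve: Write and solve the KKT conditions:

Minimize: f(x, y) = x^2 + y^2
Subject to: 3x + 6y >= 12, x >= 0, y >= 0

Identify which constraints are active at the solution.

KKT conditions for min x^2 + y^2 s.t. 3x + 6y >= 12, x >= 0, y >= 0:
Stationarity: 2x = mu*3 + mu_x, 2y = mu*6 + mu_y, with mu, mu_x, mu_y >= 0
Complementary slackness: mu*(3x + 6y - 12) = 0, mu_x*x = 0, mu_y*y = 0
(0, 0) is infeasible (3*0 + 6*0 < 12), so if mu = 0 stationarity would force x = mu_x/2 >= 0, y = mu_y/2 >= 0 with mu_x*x = mu_y*y = 0, i.e. x = y = 0: contradiction. Hence mu > 0 and 3x + 6y = 12 is active.
Try x > 0, y > 0 (so mu_x = mu_y = 0): x = 3*mu/2, y = 6*mu/2
Substitute: 3*(3*mu/2) + 6*(6*mu/2) = 12
  mu*45/2 = 12 => mu = 8/15
x* = 4/5 > 0, y* = 8/5 > 0, consistent with mu_x = mu_y = 0.
f is convex and the constraints are linear, so this KKT point is the global minimum.
f* = 16/5
Active constraints: 3x + 6y >= 12 (holds with equality, mu = 8/15 > 0); x >= 0 and y >= 0 are inactive (mu_x = mu_y = 0).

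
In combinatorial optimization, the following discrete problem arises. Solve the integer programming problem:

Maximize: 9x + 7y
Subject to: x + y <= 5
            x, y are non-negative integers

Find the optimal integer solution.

Objective: 9x + 7y, constraint: x + y <= 5
Coefficient of x is 9 >= coefficient of y is 7, so allocate the entire budget to x.
Optimal: x = 5, y = 0, value = 45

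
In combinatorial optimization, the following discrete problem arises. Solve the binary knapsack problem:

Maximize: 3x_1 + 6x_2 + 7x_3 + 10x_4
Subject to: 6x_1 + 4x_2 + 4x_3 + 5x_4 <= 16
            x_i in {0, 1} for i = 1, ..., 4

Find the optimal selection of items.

Items: item 1 (v=3, w=6), item 2 (v=6, w=4), item 3 (v=7, w=4), item 4 (v=10, w=5)
Capacity: 16
Checking all 16 subsets (w = total weight, v = total value):
  {}: w = 0, v = 0
  {1}: w = 6, v = 3
  {2}: w = 4, v = 6
  {3}: w = 4, v = 7
  {4}: w = 5, v = 10
  {1, 2}: w = 10, v = 9
  {1, 3}: w = 10, v = 10
  {1, 4}: w = 11, v = 13
  {2, 3}: w = 8, v = 13
  {2, 4}: w = 9, v = 16
  {3, 4}: w = 9, v = 17
  {1, 2, 3}: w = 14, v = 16
  {1, 2, 4}: w = 15, v = 19
  {1, 3, 4}: w = 15, v = 20
  {2, 3, 4}: w = 13, v = 23
  {1, 2, 3, 4}: w = 19 > 16, infeasible
Best feasible subset: items [2, 3, 4]
Total weight: 13 <= 16, total value: 23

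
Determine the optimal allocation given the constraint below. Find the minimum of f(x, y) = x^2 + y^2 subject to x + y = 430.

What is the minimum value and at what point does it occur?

Substitute y = 430 - x into f(x,y) = x^2 + y^2:
g(x) = x^2 + (430 - x)^2 = 2x^2 - 860x + 184900
g'(x) = 4x - 860 = 0  =>  x = 215
y = 430 - 215 = 215
Minimum value = 215^2 + 215^2 = 92450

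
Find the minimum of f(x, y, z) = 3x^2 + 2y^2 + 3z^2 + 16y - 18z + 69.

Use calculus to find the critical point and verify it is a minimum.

f(x,y,z) = 3x^2 + 2y^2 + 3z^2 + 16y - 18z + 69
df/dx = 6x + (0) = 0 => x = 0
df/dy = 4y + (16) = 0 => y = -4
df/dz = 6z + (-18) = 0 => z = 3
f(0,-4,3) = 3*(0)^2 + 2*(-4)^2 + 3*(3)^2 + 16*(-4) + -18*(3) + 69 = 10
Hessian is diagonal with entries 6, 4, 6 > 0, confirmed minimum.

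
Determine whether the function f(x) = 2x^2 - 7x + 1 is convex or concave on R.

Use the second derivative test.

f(x) = 2x^2 - 7x + 1
f'(x) = 4x - 7
f''(x) = 4
Since f''(x) = 4 > 0 for all x, f is convex on R.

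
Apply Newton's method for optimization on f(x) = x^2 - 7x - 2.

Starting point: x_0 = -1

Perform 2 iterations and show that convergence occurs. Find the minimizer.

f(x) = x^2 - 7x - 2, f'(x) = 2x + (-7), f''(x) = 2
Step 1: f'(-1) = -9, x_1 = -1 - -9/2 = 7/2
Step 2: f'(7/2) = 0, x_2 = 7/2 (converged)
Newton's method converges in 1 step for quadratics.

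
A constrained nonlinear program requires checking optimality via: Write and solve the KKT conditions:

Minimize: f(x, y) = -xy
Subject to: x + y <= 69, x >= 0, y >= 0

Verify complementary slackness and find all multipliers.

Problem: min -xy s.t. x + y <= 69 (multiplier lambda), x >= 0 (mu_x), y >= 0 (mu_y)
KKT stationarity: -y + lambda - mu_x = 0, -x + lambda - mu_y = 0, with lambda, mu_x, mu_y >= 0
Complementary slackness: lambda*(x + y - 69) = 0, mu_x*x = 0, mu_y*y = 0
If lambda = 0: y = -mu_x <= 0 and x = -mu_y <= 0 force x = y = 0 with f = 0; but x = y = 69/2 is feasible with f = -4761/4 < 0, so this is not the minimum. Hence lambda > 0 and x + y = 69.
Try x > 0, y > 0 (so mu_x = mu_y = 0): y = lambda, x = lambda => x = y = lambda
x + y = 69 => 2*lambda = 69 => lambda = 69/2
x* = y* = 69/2 > 0, consistent with mu_x = mu_y = 0.
(Any feasible point with x = 0 or y = 0 has f = 0 > -4761/4, so the minimum is not on those boundaries.)
min(-xy) = -4761/4 (i.e. max xy = 4761/4)
Multipliers: lambda = 69/2, mu_x = 0, mu_y = 0
Complementary slackness: lambda*(x + y - 69) = 69/2*(69/2 + 69/2 - 69) = 0, mu_x*x = 0*69/2 = 0, mu_y*y = 0*69/2 = 0. Satisfied.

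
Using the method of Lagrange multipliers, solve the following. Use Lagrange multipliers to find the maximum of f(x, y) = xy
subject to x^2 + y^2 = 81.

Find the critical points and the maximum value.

Lagrange conditions: y = 2*lambda*x and x = 2*lambda*y
If x = 0 then y = 0, violating the constraint, so x, y != 0.
Dividing: y/x = x/y => x^2 = y^2 => y = x or y = -x
Constraint: 2x^2 = 81 => x^2 = 81/2 => x = +/-sqrt(81/2)
Critical points: (sqrt(81/2), sqrt(81/2)), (-sqrt(81/2), -sqrt(81/2)), (sqrt(81/2), -sqrt(81/2)), (-sqrt(81/2), sqrt(81/2))
  y = x:  xy = x^2 = 81/2  at (sqrt(81/2), sqrt(81/2)) and (-sqrt(81/2), -sqrt(81/2))
  y = -x: xy = -x^2 = -81/2 at (sqrt(81/2), -sqrt(81/2)) and (-sqrt(81/2), sqrt(81/2))
Maximum xy = 81/2 at (sqrt(81/2), sqrt(81/2)) and (-sqrt(81/2), -sqrt(81/2))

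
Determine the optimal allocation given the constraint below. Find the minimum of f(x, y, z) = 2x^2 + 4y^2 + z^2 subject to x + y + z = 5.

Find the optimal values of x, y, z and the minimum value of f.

Using Lagrange multipliers on f = 2x^2 + 4y^2 + z^2 with constraint x + y + z = 5:
Conditions: 2*2*x = lambda, 2*4*y = lambda, 2*1*z = lambda
So x = lambda/4, y = lambda/8, z = lambda/2
Substituting into constraint: lambda * (7/8) = 5
lambda = 40/7
x = 10/7, y = 5/7, z = 20/7
Minimum value = 100/7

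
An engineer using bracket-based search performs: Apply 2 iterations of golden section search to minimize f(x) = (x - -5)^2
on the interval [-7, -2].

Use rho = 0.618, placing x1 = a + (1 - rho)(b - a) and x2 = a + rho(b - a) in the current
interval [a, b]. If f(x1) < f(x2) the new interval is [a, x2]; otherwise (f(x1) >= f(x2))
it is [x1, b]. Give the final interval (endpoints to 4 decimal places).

Golden section search for min of f(x) = (x - -5)^2 on [-7, -2].
Each step: x1 = a + (1 - rho)(b - a), x2 = a + rho(b - a); if f(x1) < f(x2) keep [a, x2], otherwise keep [x1, b].
Step 1: [-7.0000, -2.0000], x1=-5.0900 (f=0.0081), x2=-3.9100 (f=1.1881); f(x1) < f(x2) => keep [-7.0000, -3.9100]
Step 2: [-7.0000, -3.9100], x1=-5.8196 (f=0.6718), x2=-5.0904 (f=0.0082); f(x1) > f(x2) => keep [-5.8196, -3.9100]
Final interval: [-5.8196, -3.9100]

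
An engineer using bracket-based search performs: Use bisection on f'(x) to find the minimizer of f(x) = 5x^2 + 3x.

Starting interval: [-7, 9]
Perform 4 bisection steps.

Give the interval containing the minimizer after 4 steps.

Finding critical point of f(x) = 5x^2 + 3x using bisection on f'(x) = 10x + 3.
f'(x) = 0 when x = -3/10.
Starting interval: [-7, 9]
Step 1: mid = 1, f'(mid) = 13, new interval = [-7, 1]
Step 2: mid = -3, f'(mid) = -27, new interval = [-3, 1]
Step 3: mid = -1, f'(mid) = -7, new interval = [-1, 1]
Step 4: mid = 0, f'(mid) = 3, new interval = [-1, 0]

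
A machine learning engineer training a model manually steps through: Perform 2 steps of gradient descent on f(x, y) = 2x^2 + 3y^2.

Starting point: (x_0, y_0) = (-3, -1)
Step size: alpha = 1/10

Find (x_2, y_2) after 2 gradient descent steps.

f(x,y) = 2x^2 + 3y^2
grad_x = 4x + 0y, grad_y = 6y + 0x
Step 1: grad = (-12, -6), (-9/5, -2/5)
Step 2: grad = (-36/5, -12/5), (-27/25, -4/25)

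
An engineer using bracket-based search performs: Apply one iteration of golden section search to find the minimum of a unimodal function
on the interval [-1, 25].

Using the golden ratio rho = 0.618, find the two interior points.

Golden section search on [-1, 25].
Golden ratio rho = 0.618 (approx).
Interior points:
  x_1 = -1 + (1-0.618)*26 = 8.9320
  x_2 = -1 + 0.618*26 = 15.0680
Compare f(x_1) and f(x_2) to determine which subinterval to keep.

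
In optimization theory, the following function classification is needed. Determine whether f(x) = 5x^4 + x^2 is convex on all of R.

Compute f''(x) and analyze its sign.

f(x) = 5x^4 + x^2
f'(x) = 20x^3 + 2x
f''(x) = 60x^2 + 2
f''(x) = 60x^2 + 2 >= 2 > 0 for all x
Therefore, f is convex on R.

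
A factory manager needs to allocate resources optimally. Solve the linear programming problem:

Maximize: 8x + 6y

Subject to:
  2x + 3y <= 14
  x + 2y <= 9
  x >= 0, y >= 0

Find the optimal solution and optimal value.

Feasible vertices: (0, 0), (0, 9/2), (1, 4), (7, 0)
Objective 8x + 6y at each:
  (0, 0): 0
  (0, 9/2): 27
  (1, 4): 32
  (7, 0): 56
Maximum is 56 at (7, 0).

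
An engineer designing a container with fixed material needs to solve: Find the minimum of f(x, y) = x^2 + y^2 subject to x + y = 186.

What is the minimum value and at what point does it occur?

Substitute y = 186 - x into f(x,y) = x^2 + y^2:
g(x) = x^2 + (186 - x)^2 = 2x^2 - 372x + 34596
g'(x) = 4x - 372 = 0  =>  x = 93
y = 186 - 93 = 93
Minimum value = 93^2 + 93^2 = 17298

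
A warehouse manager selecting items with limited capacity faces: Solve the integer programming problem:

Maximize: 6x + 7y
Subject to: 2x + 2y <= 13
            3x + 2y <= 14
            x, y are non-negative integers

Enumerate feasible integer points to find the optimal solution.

Constraint 1: 2x + 2y <= 13
Constraint 2: 3x + 2y <= 14
Feasible x range (need y >= 0): 0 <= x <= min(13/2, 14/3) => x in {0, ..., 4}.
Enumerate feasible integer points row by row (the coefficient of y is 7 > 0, so for each x the largest feasible y gives the best value):
  x = 0: y <= min((13 - 2*0)/2, (14 - 3*0)/2) => y in {0, ..., 6}; best 6*0 + 7*6 = 42
  x = 1: y <= min((13 - 2*1)/2, (14 - 3*1)/2) => y in {0, ..., 5}; best 6*1 + 7*5 = 41
  x = 2: y <= min((13 - 2*2)/2, (14 - 3*2)/2) => y in {0, ..., 4}; best 6*2 + 7*4 = 40
  x = 3: y <= min((13 - 2*3)/2, (14 - 3*3)/2) => y in {0, ..., 2}; best 6*3 + 7*2 = 32
  x = 4: y <= min((13 - 2*4)/2, (14 - 3*4)/2) => y in {0, ..., 1}; best 6*4 + 7*1 = 31
The maximum 6x + 7y = 42 is achieved at x = 0, y = 6.
Check: 2*0 + 2*6 = 12 <= 13 and 3*0 + 2*6 = 12 <= 14.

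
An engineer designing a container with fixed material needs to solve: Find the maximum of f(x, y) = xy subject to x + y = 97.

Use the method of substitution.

Substitute y = 97 - x into f(x,y) = xy:
g(x) = x(97 - x) = 97x - x^2
g'(x) = 97 - 2x = 0  =>  x = 97/2
y = 97 - 97/2 = 97/2
Maximum value = (97/2) * (97/2) = 9409/4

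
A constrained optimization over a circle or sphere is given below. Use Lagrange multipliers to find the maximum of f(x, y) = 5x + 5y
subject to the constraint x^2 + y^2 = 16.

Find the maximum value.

Set up Lagrange conditions: grad f = lambda * grad g
  5 = 2*lambda*x
  5 = 2*lambda*y
From these: x/y = 5/5, so x = 5t, y = 5t for some t.
Substitute into constraint: (5t)^2 + (5t)^2 = 16
  t^2 * 50 = 16
  t = sqrt(16/50)
Maximum = 5*x + 5*y = (5^2 + 5^2)*t = 50 * sqrt(16/50) = sqrt(800)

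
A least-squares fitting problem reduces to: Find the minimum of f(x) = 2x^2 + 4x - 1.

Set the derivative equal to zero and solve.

f(x) = 2x^2 + 4x - 1
f'(x) = 4x + (4) = 0
x = -4/4 = -1
f(-1) = -3
Since f''(x) = 4 > 0, this is a minimum.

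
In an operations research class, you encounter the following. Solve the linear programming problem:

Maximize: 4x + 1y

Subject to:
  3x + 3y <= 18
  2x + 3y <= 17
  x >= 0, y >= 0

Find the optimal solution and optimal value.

Feasible vertices: (0, 0), (0, 17/3), (1, 5), (6, 0)
Objective 4x + 1y at each:
  (0, 0): 0
  (0, 17/3): 17/3
  (1, 5): 9
  (6, 0): 24
Maximum is 24 at (6, 0).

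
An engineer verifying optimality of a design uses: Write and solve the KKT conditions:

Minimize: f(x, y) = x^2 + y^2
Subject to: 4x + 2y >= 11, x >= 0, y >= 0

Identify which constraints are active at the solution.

KKT conditions for min x^2 + y^2 s.t. 4x + 2y >= 11, x >= 0, y >= 0:
Stationarity: 2x = mu*4 + mu_x, 2y = mu*2 + mu_y, with mu, mu_x, mu_y >= 0
Complementary slackness: mu*(4x + 2y - 11) = 0, mu_x*x = 0, mu_y*y = 0
(0, 0) is infeasible (4*0 + 2*0 < 11), so if mu = 0 stationarity would force x = mu_x/2 >= 0, y = mu_y/2 >= 0 with mu_x*x = mu_y*y = 0, i.e. x = y = 0: contradiction. Hence mu > 0 and 4x + 2y = 11 is active.
Try x > 0, y > 0 (so mu_x = mu_y = 0): x = 4*mu/2, y = 2*mu/2
Substitute: 4*(4*mu/2) + 2*(2*mu/2) = 11
  mu*20/2 = 11 => mu = 11/10
x* = 11/5 > 0, y* = 11/10 > 0, consistent with mu_x = mu_y = 0.
f is convex and the constraints are linear, so this KKT point is the global minimum.
f* = 121/20
Active constraints: 4x + 2y >= 11 (holds with equality, mu = 11/10 > 0); x >= 0 and y >= 0 are inactive (mu_x = mu_y = 0).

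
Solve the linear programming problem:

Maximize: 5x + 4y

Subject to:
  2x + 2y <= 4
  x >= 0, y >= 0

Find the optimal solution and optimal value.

The feasible region has vertices at [(0, 0), (2, 0), (0, 2)].
Checking objective 5x + 4y at each vertex:
  (0, 0): 5*0 + 4*0 = 0
  (2, 0): 5*2 + 4*0 = 10
  (0, 2): 5*0 + 4*2 = 8
Maximum is 10 at (2, 0).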